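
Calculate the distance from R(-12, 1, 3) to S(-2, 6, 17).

d = √[(x₂-x₁)² + (y₂-y₁)² + (z₂-z₁)²]
  = √[10² + 5² + 14²]
  = √[100 + 25 + 196]
  = √321
  ≈ 17.92

17.92


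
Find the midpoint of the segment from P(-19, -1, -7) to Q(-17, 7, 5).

M = ((x₁+x₂)/2, (y₁+y₂)/2, (z₁+z₂)/2)
  = ((-19 - 17)/2, (-1 + 7)/2, (-7 + 5)/2)
  = (-36/2, 6/2, -2/2)
  = (-18, 3, -1)

(-18, 3, -1)


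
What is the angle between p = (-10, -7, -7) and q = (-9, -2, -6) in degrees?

p·q = (-10)·(-9) + (-7)·(-2) + (-7)·(-6) = 90 + 14 + 42 = 146
|p| = √((-10)² + (-7)² + (-7)²) = √198 ≈ 14.07
|q| = √((-9)² + (-2)² + (-6)²) = √121 ≈ 11
cos θ = (p·q)/(|p||q|) = 146/(14.07·11) ≈ 0.9433
θ = arccos(0.9433) ≈ 19.39°

19.39°


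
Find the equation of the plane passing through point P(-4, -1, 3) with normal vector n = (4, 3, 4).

The plane through P with normal n = (a, b, c) satisfies n·(r - P) = 0,
i.e. ax + by + cz = a·x₀ + b·y₀ + c·z₀.
d = 4·(-4) + 3·(-1) + 4·3
  = -16 - 3 + 12
  = -7
Equation: 4x + 3y + 4z = -7

4x + 3y + 4z = -7


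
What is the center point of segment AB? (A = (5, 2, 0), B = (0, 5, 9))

M = ((x₁+x₂)/2, (y₁+y₂)/2, (z₁+z₂)/2)
  = ((5 + 0)/2, (2 + 5)/2, (0 + 9)/2)
  = (5/2, 7/2, 9/2)
  = (2.5, 3.5, 4.5)

(2.5, 3.5, 4.5)


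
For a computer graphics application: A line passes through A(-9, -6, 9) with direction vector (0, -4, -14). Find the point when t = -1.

P(t) = A + t·d
  = (-9 + 0·(-1), -6 + (-4)·(-1), 9 + (-14)·(-1))
  = (-9 + 0, -6 + 4, 9 + 14)
  = (-9, -2, 23)

(-9, -2, 23)


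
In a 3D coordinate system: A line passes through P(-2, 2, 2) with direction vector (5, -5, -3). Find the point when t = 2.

P(t) = P + t·d
  = (-2 + 5·2, 2 + (-5)·2, 2 + (-3)·2)
  = (-2 + 10, 2 - 10, 2 - 6)
  = (8, -8, -4)

(8, -8, -4)


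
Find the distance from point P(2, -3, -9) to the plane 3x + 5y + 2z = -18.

distance = |a·x₀ + b·y₀ + c·z₀ - d| / √(a² + b² + c²)
  = |3·2 + 5·(-3) + 2·(-9) - (-18)| / √(3² + 5² + 2²)
  = |6 - 15 - 18 + 18| / √(9 + 25 + 4)
  = |-9| / √38
  = 9 / 6.164
  ≈ 1.46

1.46


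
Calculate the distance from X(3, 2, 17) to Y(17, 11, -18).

d = √[(x₂-x₁)² + (y₂-y₁)² + (z₂-z₁)²]
  = √[14² + 9² + (-35)²]
  = √[196 + 81 + 1225]
  = √1502
  ≈ 38.76

38.76


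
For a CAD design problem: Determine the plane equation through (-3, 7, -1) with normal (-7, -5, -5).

The plane through P with normal n = (a, b, c) satisfies n·(r - P) = 0,
i.e. ax + by + cz = a·x₀ + b·y₀ + c·z₀.
d = (-7)·(-3) + (-5)·7 + (-5)·(-1)
  = 21 - 35 + 5
  = -9
Equation: -7x - 5y - 5z = -9

-7x - 5y - 5z = -9


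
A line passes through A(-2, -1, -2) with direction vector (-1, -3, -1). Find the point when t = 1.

P(t) = A + t·d
  = (-2 + (-1)·1, -1 + (-3)·1, -2 + (-1)·1)
  = (-2 - 1, -1 - 3, -2 - 1)
  = (-3, -4, -3)

(-3, -4, -3)


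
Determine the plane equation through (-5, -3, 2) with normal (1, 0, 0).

The plane through P with normal n = (a, b, c) satisfies n·(r - P) = 0,
i.e. ax + by + cz = a·x₀ + b·y₀ + c·z₀.
d = 1·(-5) + 0·(-3) + 0·2
  = -5 + 0 + 0
  = -5
Equation: x = -5

x = -5


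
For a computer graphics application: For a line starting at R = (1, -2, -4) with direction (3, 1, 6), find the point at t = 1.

P(t) = R + t·d
  = (1 + 3·1, -2 + 1·1, -4 + 6·1)
  = (1 + 3, -2 + 1, -4 + 6)
  = (4, -1, 2)

(4, -1, 2)


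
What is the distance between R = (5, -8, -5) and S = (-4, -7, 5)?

d = √[(x₂-x₁)² + (y₂-y₁)² + (z₂-z₁)²]
  = √[(-9)² + 1² + 10²]
  = √[81 + 1 + 100]
  = √182
  ≈ 13.49

13.49


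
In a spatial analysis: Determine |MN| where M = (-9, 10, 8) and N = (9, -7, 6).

d = √[(x₂-x₁)² + (y₂-y₁)² + (z₂-z₁)²]
  = √[18² + (-17)² + (-2)²]
  = √[324 + 289 + 4]
  = √617
  ≈ 24.84

24.84


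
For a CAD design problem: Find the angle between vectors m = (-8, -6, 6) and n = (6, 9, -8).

m·n = (-8)·6 + (-6)·9 + 6·(-8) = -48 - 54 - 48 = -150
|m| = √((-8)² + (-6)² + 6²) = √136 ≈ 11.66
|n| = √(6² + 9² + (-8)²) = √181 ≈ 13.45
cos θ = (m·n)/(|m||n|) = -150/(11.66·13.45) ≈ -0.9561
θ = arccos(-0.9561) ≈ 163°

163°


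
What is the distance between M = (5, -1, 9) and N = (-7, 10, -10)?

d = √[(x₂-x₁)² + (y₂-y₁)² + (z₂-z₁)²]
  = √[(-12)² + 11² + (-19)²]
  = √[144 + 121 + 361]
  = √626
  ≈ 25.02

25.02


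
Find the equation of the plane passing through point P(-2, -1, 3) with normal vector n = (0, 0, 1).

The plane through P with normal n = (a, b, c) satisfies n·(r - P) = 0,
i.e. ax + by + cz = a·x₀ + b·y₀ + c·z₀.
d = 0·(-2) + 0·(-1) + 1·3
  = 0 + 0 + 3
  = 3
Equation: z = 3

z = 3


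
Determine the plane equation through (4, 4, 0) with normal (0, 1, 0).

The plane through P with normal n = (a, b, c) satisfies n·(r - P) = 0,
i.e. ax + by + cz = a·x₀ + b·y₀ + c·z₀.
d = 0·4 + 1·4 + 0·0
  = 0 + 4 + 0
  = 4
Equation: y = 4

y = 4


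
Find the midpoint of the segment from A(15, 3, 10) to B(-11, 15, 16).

M = ((x₁+x₂)/2, (y₁+y₂)/2, (z₁+z₂)/2)
  = ((15 - 11)/2, (3 + 15)/2, (10 + 16)/2)
  = (4/2, 18/2, 26/2)
  = (2, 9, 13)

(2, 9, 13)


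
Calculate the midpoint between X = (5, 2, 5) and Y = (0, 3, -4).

M = ((x₁+x₂)/2, (y₁+y₂)/2, (z₁+z₂)/2)
  = ((5 + 0)/2, (2 + 3)/2, (5 - 4)/2)
  = (5/2, 5/2, 1/2)
  = (2.5, 2.5, 0.5)

(2.5, 2.5, 0.5)


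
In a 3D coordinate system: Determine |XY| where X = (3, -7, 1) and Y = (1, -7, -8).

d = √[(x₂-x₁)² + (y₂-y₁)² + (z₂-z₁)²]
  = √[(-2)² + 0² + (-9)²]
  = √[4 + 0 + 81]
  = √85
  ≈ 9.22

9.22


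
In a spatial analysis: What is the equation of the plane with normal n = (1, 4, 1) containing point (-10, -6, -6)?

The plane through P with normal n = (a, b, c) satisfies n·(r - P) = 0,
i.e. ax + by + cz = a·x₀ + b·y₀ + c·z₀.
d = 1·(-10) + 4·(-6) + 1·(-6)
  = -10 - 24 - 6
  = -40
Equation: x + 4y + z = -40

x + 4y + z = -40


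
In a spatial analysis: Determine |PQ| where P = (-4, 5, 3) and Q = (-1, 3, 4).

d = √[(x₂-x₁)² + (y₂-y₁)² + (z₂-z₁)²]
  = √[3² + (-2)² + 1²]
  = √[9 + 4 + 1]
  = √14
  ≈ 3.742

3.742


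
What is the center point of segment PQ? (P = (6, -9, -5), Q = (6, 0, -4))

M = ((x₁+x₂)/2, (y₁+y₂)/2, (z₁+z₂)/2)
  = ((6 + 6)/2, (-9 + 0)/2, (-5 - 4)/2)
  = (12/2, -9/2, -9/2)
  = (6, -4.5, -4.5)

(6, -4.5, -4.5)


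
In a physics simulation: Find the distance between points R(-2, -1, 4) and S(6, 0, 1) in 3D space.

d = √[(x₂-x₁)² + (y₂-y₁)² + (z₂-z₁)²]
  = √[8² + 1² + (-3)²]
  = √[64 + 1 + 9]
  = √74
  ≈ 8.602

8.602


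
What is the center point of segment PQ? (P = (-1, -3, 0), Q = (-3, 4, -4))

M = ((x₁+x₂)/2, (y₁+y₂)/2, (z₁+z₂)/2)
  = ((-1 - 3)/2, (-3 + 4)/2, (0 - 4)/2)
  = (-4/2, 1/2, -4/2)
  = (-2, 0.5, -2)

(-2, 0.5, -2)


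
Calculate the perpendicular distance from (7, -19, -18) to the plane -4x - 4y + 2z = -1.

distance = |a·x₀ + b·y₀ + c·z₀ - d| / √(a² + b² + c²)
  = |(-4)·7 + (-4)·(-19) + 2·(-18) - (-1)| / √((-4)² + (-4)² + 2²)
  = |-28 + 76 - 36 + 1| / √(16 + 16 + 4)
  = |13| / √36
  = 13 / 6
  ≈ 2.167

2.167


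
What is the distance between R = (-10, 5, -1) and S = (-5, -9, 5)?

d = √[(x₂-x₁)² + (y₂-y₁)² + (z₂-z₁)²]
  = √[5² + (-14)² + 6²]
  = √[25 + 196 + 36]
  = √257
  ≈ 16.03

16.03


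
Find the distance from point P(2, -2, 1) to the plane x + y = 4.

distance = |a·x₀ + b·y₀ + c·z₀ - d| / √(a² + b² + c²)
  = |1·2 + 1·(-2) + 0·1 - 4| / √(1² + 1² + 0²)
  = |2 - 2 + 0 - 4| / √(1 + 1 + 0)
  = |-4| / √2
  = 4 / 1.414
  ≈ 2.828

2.828


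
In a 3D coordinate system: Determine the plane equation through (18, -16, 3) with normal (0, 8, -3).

The plane through P with normal n = (a, b, c) satisfies n·(r - P) = 0,
i.e. ax + by + cz = a·x₀ + b·y₀ + c·z₀.
d = 0·18 + 8·(-16) + (-3)·3
  = 0 - 128 - 9
  = -137
Equation: 8y - 3z = -137

8y - 3z = -137


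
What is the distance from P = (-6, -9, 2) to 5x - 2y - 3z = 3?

distance = |a·x₀ + b·y₀ + c·z₀ - d| / √(a² + b² + c²)
  = |5·(-6) + (-2)·(-9) + (-3)·2 - 3| / √(5² + (-2)² + (-3)²)
  = |-30 + 18 - 6 - 3| / √(25 + 4 + 9)
  = |-21| / √38
  = 21 / 6.164
  ≈ 3.407

3.407


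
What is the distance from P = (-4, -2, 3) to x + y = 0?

distance = |a·x₀ + b·y₀ + c·z₀ - d| / √(a² + b² + c²)
  = |1·(-4) + 1·(-2) + 0·3 - 0| / √(1² + 1² + 0²)
  = |-4 - 2 + 0 + 0| / √(1 + 1 + 0)
  = |-6| / √2
  = 6 / 1.414
  ≈ 4.243

4.243


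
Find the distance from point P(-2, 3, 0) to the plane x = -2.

distance = |a·x₀ + b·y₀ + c·z₀ - d| / √(a² + b² + c²)
  = |1·(-2) + 0·3 + 0·0 - (-2)| / √(1² + 0² + 0²)
  = |-2 + 0 + 0 + 2| / √(1 + 0 + 0)
  = |0| / √1
  = 0 / 1
  ≈ 0

0


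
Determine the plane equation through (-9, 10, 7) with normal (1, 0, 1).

The plane through P with normal n = (a, b, c) satisfies n·(r - P) = 0,
i.e. ax + by + cz = a·x₀ + b·y₀ + c·z₀.
d = 1·(-9) + 0·10 + 1·7
  = -9 + 0 + 7
  = -2
Equation: x + z = -2

x + z = -2


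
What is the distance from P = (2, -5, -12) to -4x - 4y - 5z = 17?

distance = |a·x₀ + b·y₀ + c·z₀ - d| / √(a² + b² + c²)
  = |(-4)·2 + (-4)·(-5) + (-5)·(-12) - 17| / √((-4)² + (-4)² + (-5)²)
  = |-8 + 20 + 60 - 17| / √(16 + 16 + 25)
  = |55| / √57
  = 55 / 7.55
  ≈ 7.285

7.285


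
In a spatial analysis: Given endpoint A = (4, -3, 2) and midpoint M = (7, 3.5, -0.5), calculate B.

B = 2M - A
  = (2·7 - 4, 2·3.5 - (-3), 2·(-0.5) - 2)
  = (14 - 4, 7 + 3, -1 - 2)
  = (10, 10, -3)

(10, 10, -3)


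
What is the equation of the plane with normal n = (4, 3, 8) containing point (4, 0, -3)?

The plane through P with normal n = (a, b, c) satisfies n·(r - P) = 0,
i.e. ax + by + cz = a·x₀ + b·y₀ + c·z₀.
d = 4·4 + 3·0 + 8·(-3)
  = 16 + 0 - 24
  = -8
Equation: 4x + 3y + 8z = -8

4x + 3y + 8z = -8


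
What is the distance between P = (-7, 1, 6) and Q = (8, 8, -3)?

d = √[(x₂-x₁)² + (y₂-y₁)² + (z₂-z₁)²]
  = √[15² + 7² + (-9)²]
  = √[225 + 49 + 81]
  = √355
  ≈ 18.84

18.84


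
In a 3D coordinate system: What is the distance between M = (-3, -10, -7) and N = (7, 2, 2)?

d = √[(x₂-x₁)² + (y₂-y₁)² + (z₂-z₁)²]
  = √[10² + 12² + 9²]
  = √[100 + 144 + 81]
  = √325
  ≈ 18.03

18.03


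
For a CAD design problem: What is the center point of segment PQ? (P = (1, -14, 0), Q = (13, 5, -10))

M = ((x₁+x₂)/2, (y₁+y₂)/2, (z₁+z₂)/2)
  = ((1 + 13)/2, (-14 + 5)/2, (0 - 10)/2)
  = (14/2, -9/2, -10/2)
  = (7, -4.5, -5)

(7, -4.5, -5)


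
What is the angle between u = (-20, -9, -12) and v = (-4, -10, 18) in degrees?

u·v = (-20)·(-4) + (-9)·(-10) + (-12)·18 = 80 + 90 - 216 = -46
|u| = √((-20)² + (-9)² + (-12)²) = √625 ≈ 25
|v| = √((-4)² + (-10)² + 18²) = √440 ≈ 20.98
cos θ = (u·v)/(|u||v|) = -46/(25·20.98) ≈ -0.08772
θ = arccos(-0.08772) ≈ 95.03°

95.03°


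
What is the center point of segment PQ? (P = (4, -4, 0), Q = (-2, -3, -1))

M = ((x₁+x₂)/2, (y₁+y₂)/2, (z₁+z₂)/2)
  = ((4 - 2)/2, (-4 - 3)/2, (0 - 1)/2)
  = (2/2, -7/2, -1/2)
  = (1, -3.5, -0.5)

(1, -3.5, -0.5)


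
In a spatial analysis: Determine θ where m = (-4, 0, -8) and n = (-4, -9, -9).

m·n = (-4)·(-4) + 0·(-9) + (-8)·(-9) = 16 + 0 + 72 = 88
|m| = √((-4)² + 0² + (-8)²) = √80 ≈ 8.944
|n| = √((-4)² + (-9)² + (-9)²) = √178 ≈ 13.34
cos θ = (m·n)/(|m||n|) = 88/(8.944·13.34) ≈ 0.7374
θ = arccos(0.7374) ≈ 42.49°

42.49°


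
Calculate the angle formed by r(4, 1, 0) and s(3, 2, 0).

r·s = 4·3 + 1·2 + 0·0 = 12 + 2 + 0 = 14
|r| = √(4² + 1² + 0²) = √17 ≈ 4.123
|s| = √(3² + 2² + 0²) = √13 ≈ 3.606
cos θ = (r·s)/(|r||s|) = 14/(4.123·3.606) ≈ 0.9417
θ = arccos(0.9417) ≈ 19.65°

19.65°


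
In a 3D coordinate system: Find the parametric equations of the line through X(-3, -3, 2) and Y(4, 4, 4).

Direction vector d = Y - X = (4 + 3, 4 + 3, 4 - 2) = (7, 7, 2)
Parametric form r = X + t·d:
x = -3 + 7t, y = -3 + 7t, z = 2 + 2t

x = -3 + 7t, y = -3 + 7t, z = 2 + 2t


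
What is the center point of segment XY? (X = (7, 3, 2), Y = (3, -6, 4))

M = ((x₁+x₂)/2, (y₁+y₂)/2, (z₁+z₂)/2)
  = ((7 + 3)/2, (3 - 6)/2, (2 + 4)/2)
  = (10/2, -3/2, 6/2)
  = (5, -1.5, 3)

(5, -1.5, 3)


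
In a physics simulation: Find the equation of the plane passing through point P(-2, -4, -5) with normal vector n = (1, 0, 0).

The plane through P with normal n = (a, b, c) satisfies n·(r - P) = 0,
i.e. ax + by + cz = a·x₀ + b·y₀ + c·z₀.
d = 1·(-2) + 0·(-4) + 0·(-5)
  = -2 + 0 + 0
  = -2
Equation: x = -2

x = -2


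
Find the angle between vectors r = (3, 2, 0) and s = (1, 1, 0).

r·s = 3·1 + 2·1 + 0·0 = 3 + 2 + 0 = 5
|r| = √(3² + 2² + 0²) = √13 ≈ 3.606
|s| = √(1² + 1² + 0²) = √2 ≈ 1.414
cos θ = (r·s)/(|r||s|) = 5/(3.606·1.414) ≈ 0.9806
θ = arccos(0.9806) ≈ 11.31°

11.31°


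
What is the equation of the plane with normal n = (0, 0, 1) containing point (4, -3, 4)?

The plane through P with normal n = (a, b, c) satisfies n·(r - P) = 0,
i.e. ax + by + cz = a·x₀ + b·y₀ + c·z₀.
d = 0·4 + 0·(-3) + 1·4
  = 0 + 0 + 4
  = 4
Equation: z = 4

z = 4


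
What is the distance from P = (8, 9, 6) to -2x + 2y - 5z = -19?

distance = |a·x₀ + b·y₀ + c·z₀ - d| / √(a² + b² + c²)
  = |(-2)·8 + 2·9 + (-5)·6 - (-19)| / √((-2)² + 2² + (-5)²)
  = |-16 + 18 - 30 + 19| / √(4 + 4 + 25)
  = |-9| / √33
  = 9 / 5.745
  ≈ 1.567

1.567


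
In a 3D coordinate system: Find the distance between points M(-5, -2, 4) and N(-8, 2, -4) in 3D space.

d = √[(x₂-x₁)² + (y₂-y₁)² + (z₂-z₁)²]
  = √[(-3)² + 4² + (-8)²]
  = √[9 + 16 + 64]
  = √89
  ≈ 9.434

9.434


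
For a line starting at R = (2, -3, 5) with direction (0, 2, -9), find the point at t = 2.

P(t) = R + t·d
  = (2 + 0·2, -3 + 2·2, 5 + (-9)·2)
  = (2 + 0, -3 + 4, 5 - 18)
  = (2, 1, -13)

(2, 1, -13)


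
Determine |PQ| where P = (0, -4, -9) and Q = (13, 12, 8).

d = √[(x₂-x₁)² + (y₂-y₁)² + (z₂-z₁)²]
  = √[13² + 16² + 17²]
  = √[169 + 256 + 289]
  = √714
  ≈ 26.72

26.72


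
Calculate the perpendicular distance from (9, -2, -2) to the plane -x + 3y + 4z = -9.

distance = |a·x₀ + b·y₀ + c·z₀ - d| / √(a² + b² + c²)
  = |(-1)·9 + 3·(-2) + 4·(-2) - (-9)| / √((-1)² + 3² + 4²)
  = |-9 - 6 - 8 + 9| / √(1 + 9 + 16)
  = |-14| / √26
  = 14 / 5.099
  ≈ 2.746

2.746


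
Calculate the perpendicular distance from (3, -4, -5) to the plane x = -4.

distance = |a·x₀ + b·y₀ + c·z₀ - d| / √(a² + b² + c²)
  = |1·3 + 0·(-4) + 0·(-5) - (-4)| / √(1² + 0² + 0²)
  = |3 + 0 + 0 + 4| / √(1 + 0 + 0)
  = |7| / √1
  = 7 / 1
  ≈ 7

7


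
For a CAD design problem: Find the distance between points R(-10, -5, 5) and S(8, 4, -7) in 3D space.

d = √[(x₂-x₁)² + (y₂-y₁)² + (z₂-z₁)²]
  = √[18² + 9² + (-12)²]
  = √[324 + 81 + 144]
  = √549
  ≈ 23.43

23.43


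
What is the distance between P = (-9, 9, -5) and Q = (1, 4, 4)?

d = √[(x₂-x₁)² + (y₂-y₁)² + (z₂-z₁)²]
  = √[10² + (-5)² + 9²]
  = √[100 + 25 + 81]
  = √206
  ≈ 14.35

14.35


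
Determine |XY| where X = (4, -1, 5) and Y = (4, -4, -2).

d = √[(x₂-x₁)² + (y₂-y₁)² + (z₂-z₁)²]
  = √[0² + (-3)² + (-7)²]
  = √[0 + 9 + 49]
  = √58
  ≈ 7.616

7.616


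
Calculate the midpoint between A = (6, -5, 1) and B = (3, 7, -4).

M = ((x₁+x₂)/2, (y₁+y₂)/2, (z₁+z₂)/2)
  = ((6 + 3)/2, (-5 + 7)/2, (1 - 4)/2)
  = (9/2, 2/2, -3/2)
  = (4.5, 1, -1.5)

(4.5, 1, -1.5)


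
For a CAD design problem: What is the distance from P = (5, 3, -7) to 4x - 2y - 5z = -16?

distance = |a·x₀ + b·y₀ + c·z₀ - d| / √(a² + b² + c²)
  = |4·5 + (-2)·3 + (-5)·(-7) - (-16)| / √(4² + (-2)² + (-5)²)
  = |20 - 6 + 35 + 16| / √(16 + 4 + 25)
  = |65| / √45
  = 65 / 6.708
  ≈ 9.69

9.69


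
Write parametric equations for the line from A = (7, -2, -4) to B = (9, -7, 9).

Direction vector d = B - A = (9 - 7, -7 + 2, 9 + 4) = (2, -5, 13)
Parametric form r = A + t·d:
x = 7 + 2t, y = -2 - 5t, z = -4 + 13t

x = 7 + 2t, y = -2 - 5t, z = -4 + 13t


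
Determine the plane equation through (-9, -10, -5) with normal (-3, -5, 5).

The plane through P with normal n = (a, b, c) satisfies n·(r - P) = 0,
i.e. ax + by + cz = a·x₀ + b·y₀ + c·z₀.
d = (-3)·(-9) + (-5)·(-10) + 5·(-5)
  = 27 + 50 - 25
  = 52
Equation: -3x - 5y + 5z = 52

-3x - 5y + 5z = 52


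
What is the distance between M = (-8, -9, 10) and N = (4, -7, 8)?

d = √[(x₂-x₁)² + (y₂-y₁)² + (z₂-z₁)²]
  = √[12² + 2² + (-2)²]
  = √[144 + 4 + 4]
  = √152
  ≈ 12.33

12.33


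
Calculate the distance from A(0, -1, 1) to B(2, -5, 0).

d = √[(x₂-x₁)² + (y₂-y₁)² + (z₂-z₁)²]
  = √[2² + (-4)² + (-1)²]
  = √[4 + 16 + 1]
  = √21
  ≈ 4.583

4.583


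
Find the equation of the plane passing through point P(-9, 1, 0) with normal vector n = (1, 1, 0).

The plane through P with normal n = (a, b, c) satisfies n·(r - P) = 0,
i.e. ax + by + cz = a·x₀ + b·y₀ + c·z₀.
d = 1·(-9) + 1·1 + 0·0
  = -9 + 1 + 0
  = -8
Equation: x + y = -8

x + y = -8


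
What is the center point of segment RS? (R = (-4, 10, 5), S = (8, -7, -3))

M = ((x₁+x₂)/2, (y₁+y₂)/2, (z₁+z₂)/2)
  = ((-4 + 8)/2, (10 - 7)/2, (5 - 3)/2)
  = (4/2, 3/2, 2/2)
  = (2, 1.5, 1)

(2, 1.5, 1)


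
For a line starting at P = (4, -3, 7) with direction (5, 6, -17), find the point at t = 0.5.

P(t) = P + t·d
  = (4 + 5·0.5, -3 + 6·0.5, 7 + (-17)·0.5)
  = (4 + 2.5, -3 + 3, 7 - 8.5)
  = (6.5, 0, -1.5)

(6.5, 0, -1.5)


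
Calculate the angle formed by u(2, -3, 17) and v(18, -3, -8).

u·v = 2·18 + (-3)·(-3) + 17·(-8) = 36 + 9 - 136 = -91
|u| = √(2² + (-3)² + 17²) = √302 ≈ 17.38
|v| = √(18² + (-3)² + (-8)²) = √397 ≈ 19.92
cos θ = (u·v)/(|u||v|) = -91/(17.38·19.92) ≈ -0.2628
θ = arccos(-0.2628) ≈ 105.2°

105.2°


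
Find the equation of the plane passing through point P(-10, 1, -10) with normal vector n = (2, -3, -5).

The plane through P with normal n = (a, b, c) satisfies n·(r - P) = 0,
i.e. ax + by + cz = a·x₀ + b·y₀ + c·z₀.
d = 2·(-10) + (-3)·1 + (-5)·(-10)
  = -20 - 3 + 50
  = 27
Equation: 2x - 3y - 5z = 27

2x - 3y - 5z = 27


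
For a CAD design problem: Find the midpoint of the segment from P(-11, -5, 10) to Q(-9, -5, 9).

M = ((x₁+x₂)/2, (y₁+y₂)/2, (z₁+z₂)/2)
  = ((-11 - 9)/2, (-5 - 5)/2, (10 + 9)/2)
  = (-20/2, -10/2, 19/2)
  = (-10, -5, 9.5)

(-10, -5, 9.5)


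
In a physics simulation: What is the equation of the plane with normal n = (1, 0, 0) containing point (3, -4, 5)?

The plane through P with normal n = (a, b, c) satisfies n·(r - P) = 0,
i.e. ax + by + cz = a·x₀ + b·y₀ + c·z₀.
d = 1·3 + 0·(-4) + 0·5
  = 3 + 0 + 0
  = 3
Equation: x = 3

x = 3


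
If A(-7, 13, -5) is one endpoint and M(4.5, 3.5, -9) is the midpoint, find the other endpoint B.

B = 2M - A
  = (2·4.5 - (-7), 2·3.5 - 13, 2·(-9) - (-5))
  = (9 + 7, 7 - 13, -18 + 5)
  = (16, -6, -13)

(16, -6, -13)


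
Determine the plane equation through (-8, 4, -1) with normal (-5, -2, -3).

The plane through P with normal n = (a, b, c) satisfies n·(r - P) = 0,
i.e. ax + by + cz = a·x₀ + b·y₀ + c·z₀.
d = (-5)·(-8) + (-2)·4 + (-3)·(-1)
  = 40 - 8 + 3
  = 35
Equation: -5x - 2y - 3z = 35

-5x - 2y - 3z = 35


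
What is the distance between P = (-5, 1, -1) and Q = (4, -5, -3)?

d = √[(x₂-x₁)² + (y₂-y₁)² + (z₂-z₁)²]
  = √[9² + (-6)² + (-2)²]
  = √[81 + 36 + 4]
  = √121
  ≈ 11

11


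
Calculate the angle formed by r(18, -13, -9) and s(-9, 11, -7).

r·s = 18·(-9) + (-13)·11 + (-9)·(-7) = -162 - 143 + 63 = -242
|r| = √(18² + (-13)² + (-9)²) = √574 ≈ 23.96
|s| = √((-9)² + 11² + (-7)²) = √251 ≈ 15.84
cos θ = (r·s)/(|r||s|) = -242/(23.96·15.84) ≈ -0.6376
θ = arccos(-0.6376) ≈ 129.6°

129.6°


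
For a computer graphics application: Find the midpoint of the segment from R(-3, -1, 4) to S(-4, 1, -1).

M = ((x₁+x₂)/2, (y₁+y₂)/2, (z₁+z₂)/2)
  = ((-3 - 4)/2, (-1 + 1)/2, (4 - 1)/2)
  = (-7/2, 0/2, 3/2)
  = (-3.5, 0, 1.5)

(-3.5, 0, 1.5)


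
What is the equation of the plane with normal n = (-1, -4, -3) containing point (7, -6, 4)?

The plane through P with normal n = (a, b, c) satisfies n·(r - P) = 0,
i.e. ax + by + cz = a·x₀ + b·y₀ + c·z₀.
d = (-1)·7 + (-4)·(-6) + (-3)·4
  = -7 + 24 - 12
  = 5
Equation: -x - 4y - 3z = 5

-x - 4y - 3z = 5


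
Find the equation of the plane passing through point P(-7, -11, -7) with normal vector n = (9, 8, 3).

The plane through P with normal n = (a, b, c) satisfies n·(r - P) = 0,
i.e. ax + by + cz = a·x₀ + b·y₀ + c·z₀.
d = 9·(-7) + 8·(-11) + 3·(-7)
  = -63 - 88 - 21
  = -172
Equation: 9x + 8y + 3z = -172

9x + 8y + 3z = -172


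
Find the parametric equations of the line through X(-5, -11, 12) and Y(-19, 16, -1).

Direction vector d = Y - X = (-19 + 5, 16 + 11, -1 - 12) = (-14, 27, -13)
Parametric form r = X + t·d:
x = -5 - 14t, y = -11 + 27t, z = 12 - 13t

x = -5 - 14t, y = -11 + 27t, z = 12 - 13t


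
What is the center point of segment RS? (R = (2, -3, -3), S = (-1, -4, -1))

M = ((x₁+x₂)/2, (y₁+y₂)/2, (z₁+z₂)/2)
  = ((2 - 1)/2, (-3 - 4)/2, (-3 - 1)/2)
  = (1/2, -7/2, -4/2)
  = (0.5, -3.5, -2)

(0.5, -3.5, -2)


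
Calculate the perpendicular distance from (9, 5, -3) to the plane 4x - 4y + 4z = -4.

distance = |a·x₀ + b·y₀ + c·z₀ - d| / √(a² + b² + c²)
  = |4·9 + (-4)·5 + 4·(-3) - (-4)| / √(4² + (-4)² + 4²)
  = |36 - 20 - 12 + 4| / √(16 + 16 + 16)
  = |8| / √48
  = 8 / 6.928
  ≈ 1.155

1.155


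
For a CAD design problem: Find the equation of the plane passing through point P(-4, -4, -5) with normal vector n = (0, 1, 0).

The plane through P with normal n = (a, b, c) satisfies n·(r - P) = 0,
i.e. ax + by + cz = a·x₀ + b·y₀ + c·z₀.
d = 0·(-4) + 1·(-4) + 0·(-5)
  = 0 - 4 + 0
  = -4
Equation: y = -4

y = -4


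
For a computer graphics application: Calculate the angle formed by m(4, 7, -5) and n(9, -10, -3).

m·n = 4·9 + 7·(-10) + (-5)·(-3) = 36 - 70 + 15 = -19
|m| = √(4² + 7² + (-5)²) = √90 ≈ 9.487
|n| = √(9² + (-10)² + (-3)²) = √190 ≈ 13.78
cos θ = (m·n)/(|m||n|) = -19/(9.487·13.78) ≈ -0.1453
θ = arccos(-0.1453) ≈ 98.35°

98.35°


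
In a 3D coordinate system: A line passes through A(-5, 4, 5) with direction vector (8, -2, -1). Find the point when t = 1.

P(t) = A + t·d
  = (-5 + 8·1, 4 + (-2)·1, 5 + (-1)·1)
  = (-5 + 8, 4 - 2, 5 - 1)
  = (3, 2, 4)

(3, 2, 4)


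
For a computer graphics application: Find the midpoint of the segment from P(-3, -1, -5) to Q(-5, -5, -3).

M = ((x₁+x₂)/2, (y₁+y₂)/2, (z₁+z₂)/2)
  = ((-3 - 5)/2, (-1 - 5)/2, (-5 - 3)/2)
  = (-8/2, -6/2, -8/2)
  = (-4, -3, -4)

(-4, -3, -4)


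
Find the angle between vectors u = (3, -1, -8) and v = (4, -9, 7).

u·v = 3·4 + (-1)·(-9) + (-8)·7 = 12 + 9 - 56 = -35
|u| = √(3² + (-1)² + (-8)²) = √74 ≈ 8.602
|v| = √(4² + (-9)² + 7²) = √146 ≈ 12.08
cos θ = (u·v)/(|u||v|) = -35/(8.602·12.08) ≈ -0.3367
θ = arccos(-0.3367) ≈ 109.7°

109.7°


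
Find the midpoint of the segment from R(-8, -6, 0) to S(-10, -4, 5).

M = ((x₁+x₂)/2, (y₁+y₂)/2, (z₁+z₂)/2)
  = ((-8 - 10)/2, (-6 - 4)/2, (0 + 5)/2)
  = (-18/2, -10/2, 5/2)
  = (-9, -5, 2.5)

(-9, -5, 2.5)


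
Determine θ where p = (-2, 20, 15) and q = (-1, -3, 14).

p·q = (-2)·(-1) + 20·(-3) + 15·14 = 2 - 60 + 210 = 152
|p| = √((-2)² + 20² + 15²) = √629 ≈ 25.08
|q| = √((-1)² + (-3)² + 14²) = √206 ≈ 14.35
cos θ = (p·q)/(|p||q|) = 152/(25.08·14.35) ≈ 0.4223
θ = arccos(0.4223) ≈ 65.02°

65.02°


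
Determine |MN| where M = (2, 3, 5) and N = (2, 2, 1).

d = √[(x₂-x₁)² + (y₂-y₁)² + (z₂-z₁)²]
  = √[0² + (-1)² + (-4)²]
  = √[0 + 1 + 16]
  = √17
  ≈ 4.123

4.123


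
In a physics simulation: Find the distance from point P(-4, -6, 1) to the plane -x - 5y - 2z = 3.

distance = |a·x₀ + b·y₀ + c·z₀ - d| / √(a² + b² + c²)
  = |(-1)·(-4) + (-5)·(-6) + (-2)·1 - 3| / √((-1)² + (-5)² + (-2)²)
  = |4 + 30 - 2 - 3| / √(1 + 25 + 4)
  = |29| / √30
  = 29 / 5.477
  ≈ 5.295

5.295


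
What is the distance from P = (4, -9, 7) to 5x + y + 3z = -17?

distance = |a·x₀ + b·y₀ + c·z₀ - d| / √(a² + b² + c²)
  = |5·4 + 1·(-9) + 3·7 - (-17)| / √(5² + 1² + 3²)
  = |20 - 9 + 21 + 17| / √(25 + 1 + 9)
  = |49| / √35
  = 49 / 5.916
  ≈ 8.283

8.283


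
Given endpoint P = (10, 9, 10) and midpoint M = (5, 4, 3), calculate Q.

Q = 2M - P
  = (2·5 - 10, 2·4 - 9, 2·3 - 10)
  = (10 - 10, 8 - 9, 6 - 10)
  = (0, -1, -4)

(0, -1, -4)


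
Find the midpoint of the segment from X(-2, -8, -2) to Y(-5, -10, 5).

M = ((x₁+x₂)/2, (y₁+y₂)/2, (z₁+z₂)/2)
  = ((-2 - 5)/2, (-8 - 10)/2, (-2 + 5)/2)
  = (-7/2, -18/2, 3/2)
  = (-3.5, -9, 1.5)

(-3.5, -9, 1.5)


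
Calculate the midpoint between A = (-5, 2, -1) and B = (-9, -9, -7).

M = ((x₁+x₂)/2, (y₁+y₂)/2, (z₁+z₂)/2)
  = ((-5 - 9)/2, (2 - 9)/2, (-1 - 7)/2)
  = (-14/2, -7/2, -8/2)
  = (-7, -3.5, -4)

(-7, -3.5, -4)


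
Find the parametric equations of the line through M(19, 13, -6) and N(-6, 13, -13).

Direction vector d = N - M = (-6 - 19, 13 - 13, -13 + 6) = (-25, 0, -7)
Parametric form r = M + t·d:
x = 19 - 25t, y = 13, z = -6 - 7t

x = 19 - 25t, y = 13, z = -6 - 7t


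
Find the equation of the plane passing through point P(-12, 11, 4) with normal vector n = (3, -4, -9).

The plane through P with normal n = (a, b, c) satisfies n·(r - P) = 0,
i.e. ax + by + cz = a·x₀ + b·y₀ + c·z₀.
d = 3·(-12) + (-4)·11 + (-9)·4
  = -36 - 44 - 36
  = -116
Equation: 3x - 4y - 9z = -116

3x - 4y - 9z = -116


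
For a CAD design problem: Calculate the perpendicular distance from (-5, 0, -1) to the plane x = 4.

distance = |a·x₀ + b·y₀ + c·z₀ - d| / √(a² + b² + c²)
  = |1·(-5) + 0·0 + 0·(-1) - 4| / √(1² + 0² + 0²)
  = |-5 + 0 + 0 - 4| / √(1 + 0 + 0)
  = |-9| / √1
  = 9 / 1
  ≈ 9

9


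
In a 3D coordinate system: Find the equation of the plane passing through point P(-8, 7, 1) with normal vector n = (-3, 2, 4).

The plane through P with normal n = (a, b, c) satisfies n·(r - P) = 0,
i.e. ax + by + cz = a·x₀ + b·y₀ + c·z₀.
d = (-3)·(-8) + 2·7 + 4·1
  = 24 + 14 + 4
  = 42
Equation: -3x + 2y + 4z = 42

-3x + 2y + 4z = 42


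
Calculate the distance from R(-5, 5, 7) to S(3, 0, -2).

d = √[(x₂-x₁)² + (y₂-y₁)² + (z₂-z₁)²]
  = √[8² + (-5)² + (-9)²]
  = √[64 + 25 + 81]
  = √170
  ≈ 13.04

13.04


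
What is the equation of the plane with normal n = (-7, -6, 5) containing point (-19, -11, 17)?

The plane through P with normal n = (a, b, c) satisfies n·(r - P) = 0,
i.e. ax + by + cz = a·x₀ + b·y₀ + c·z₀.
d = (-7)·(-19) + (-6)·(-11) + 5·17
  = 133 + 66 + 85
  = 284
Equation: -7x - 6y + 5z = 284

-7x - 6y + 5z = 284


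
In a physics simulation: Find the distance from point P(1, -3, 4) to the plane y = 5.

distance = |a·x₀ + b·y₀ + c·z₀ - d| / √(a² + b² + c²)
  = |0·1 + 1·(-3) + 0·4 - 5| / √(0² + 1² + 0²)
  = |0 - 3 + 0 - 5| / √(0 + 1 + 0)
  = |-8| / √1
  = 8 / 1
  ≈ 8

8


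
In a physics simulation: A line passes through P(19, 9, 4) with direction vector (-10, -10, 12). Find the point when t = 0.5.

P(t) = P + t·d
  = (19 + (-10)·0.5, 9 + (-10)·0.5, 4 + 12·0.5)
  = (19 - 5, 9 - 5, 4 + 6)
  = (14, 4, 10)

(14, 4, 10)


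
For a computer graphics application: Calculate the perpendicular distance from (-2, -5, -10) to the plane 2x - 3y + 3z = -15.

distance = |a·x₀ + b·y₀ + c·z₀ - d| / √(a² + b² + c²)
  = |2·(-2) + (-3)·(-5) + 3·(-10) - (-15)| / √(2² + (-3)² + 3²)
  = |-4 + 15 - 30 + 15| / √(4 + 9 + 9)
  = |-4| / √22
  = 4 / 4.69
  ≈ 0.8528

0.8528


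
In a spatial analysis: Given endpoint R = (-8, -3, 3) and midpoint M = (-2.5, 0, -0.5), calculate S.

S = 2M - R
  = (2·(-2.5) - (-8), 2·0 - (-3), 2·(-0.5) - 3)
  = (-5 + 8, 0 + 3, -1 - 3)
  = (3, 3, -4)

(3, 3, -4)


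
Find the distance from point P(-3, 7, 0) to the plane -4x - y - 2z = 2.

distance = |a·x₀ + b·y₀ + c·z₀ - d| / √(a² + b² + c²)
  = |(-4)·(-3) + (-1)·7 + (-2)·0 - 2| / √((-4)² + (-1)² + (-2)²)
  = |12 - 7 + 0 - 2| / √(16 + 1 + 4)
  = |3| / √21
  = 3 / 4.583
  ≈ 0.6547

0.6547


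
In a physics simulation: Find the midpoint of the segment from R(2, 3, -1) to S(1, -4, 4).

M = ((x₁+x₂)/2, (y₁+y₂)/2, (z₁+z₂)/2)
  = ((2 + 1)/2, (3 - 4)/2, (-1 + 4)/2)
  = (3/2, -1/2, 3/2)
  = (1.5, -0.5, 1.5)

(1.5, -0.5, 1.5)


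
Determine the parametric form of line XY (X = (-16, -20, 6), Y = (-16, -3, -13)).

Direction vector d = Y - X = (-16 + 16, -3 + 20, -13 - 6) = (0, 17, -19)
Parametric form r = X + t·d:
x = -16, y = -20 + 17t, z = 6 - 19t

x = -16, y = -20 + 17t, z = 6 - 19t


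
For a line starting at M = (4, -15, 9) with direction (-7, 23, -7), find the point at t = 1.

P(t) = M + t·d
  = (4 + (-7)·1, -15 + 23·1, 9 + (-7)·1)
  = (4 - 7, -15 + 23, 9 - 7)
  = (-3, 8, 2)

(-3, 8, 2)


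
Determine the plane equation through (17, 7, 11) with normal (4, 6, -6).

The plane through P with normal n = (a, b, c) satisfies n·(r - P) = 0,
i.e. ax + by + cz = a·x₀ + b·y₀ + c·z₀.
d = 4·17 + 6·7 + (-6)·11
  = 68 + 42 - 66
  = 44
Equation: 4x + 6y - 6z = 44

4x + 6y - 6z = 44


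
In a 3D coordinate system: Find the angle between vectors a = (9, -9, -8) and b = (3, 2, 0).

a·b = 9·3 + (-9)·2 + (-8)·0 = 27 - 18 + 0 = 9
|a| = √(9² + (-9)² + (-8)²) = √226 ≈ 15.03
|b| = √(3² + 2² + 0²) = √13 ≈ 3.606
cos θ = (a·b)/(|a||b|) = 9/(15.03·3.606) ≈ 0.166
θ = arccos(0.166) ≈ 80.44°

80.44°


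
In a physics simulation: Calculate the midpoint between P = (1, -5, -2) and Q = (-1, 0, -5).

M = ((x₁+x₂)/2, (y₁+y₂)/2, (z₁+z₂)/2)
  = ((1 - 1)/2, (-5 + 0)/2, (-2 - 5)/2)
  = (0/2, -5/2, -7/2)
  = (0, -2.5, -3.5)

(0, -2.5, -3.5)


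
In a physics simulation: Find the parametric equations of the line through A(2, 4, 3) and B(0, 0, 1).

Direction vector d = B - A = (0 - 2, 0 - 4, 1 - 3) = (-2, -4, -2)
Parametric form r = A + t·d:
x = 2 - 2t, y = 4 - 4t, z = 3 - 2t

x = 2 - 2t, y = 4 - 4t, z = 3 - 2t


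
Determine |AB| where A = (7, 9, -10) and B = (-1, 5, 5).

d = √[(x₂-x₁)² + (y₂-y₁)² + (z₂-z₁)²]
  = √[(-8)² + (-4)² + 15²]
  = √[64 + 16 + 225]
  = √305
  ≈ 17.46

17.46


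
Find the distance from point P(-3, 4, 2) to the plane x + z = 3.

distance = |a·x₀ + b·y₀ + c·z₀ - d| / √(a² + b² + c²)
  = |1·(-3) + 0·4 + 1·2 - 3| / √(1² + 0² + 1²)
  = |-3 + 0 + 2 - 3| / √(1 + 0 + 1)
  = |-4| / √2
  = 4 / 1.414
  ≈ 2.828

2.828


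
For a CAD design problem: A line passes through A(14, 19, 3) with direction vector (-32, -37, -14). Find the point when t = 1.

P(t) = A + t·d
  = (14 + (-32)·1, 19 + (-37)·1, 3 + (-14)·1)
  = (14 - 32, 19 - 37, 3 - 14)
  = (-18, -18, -11)

(-18, -18, -11)


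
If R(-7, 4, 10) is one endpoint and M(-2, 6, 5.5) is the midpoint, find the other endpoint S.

S = 2M - R
  = (2·(-2) - (-7), 2·6 - 4, 2·5.5 - 10)
  = (-4 + 7, 12 - 4, 11 - 10)
  = (3, 8, 1)

(3, 8, 1)


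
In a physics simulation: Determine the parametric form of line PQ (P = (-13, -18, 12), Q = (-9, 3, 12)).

Direction vector d = Q - P = (-9 + 13, 3 + 18, 12 - 12) = (4, 21, 0)
Parametric form r = P + t·d:
x = -13 + 4t, y = -18 + 21t, z = 12

x = -13 + 4t, y = -18 + 21t, z = 12


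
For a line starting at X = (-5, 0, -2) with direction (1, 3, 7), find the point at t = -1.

P(t) = X + t·d
  = (-5 + 1·(-1), 0 + 3·(-1), -2 + 7·(-1))
  = (-5 - 1, 0 - 3, -2 - 7)
  = (-6, -3, -9)

(-6, -3, -9)


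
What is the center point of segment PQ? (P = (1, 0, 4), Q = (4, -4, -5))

M = ((x₁+x₂)/2, (y₁+y₂)/2, (z₁+z₂)/2)
  = ((1 + 4)/2, (0 - 4)/2, (4 - 5)/2)
  = (5/2, -4/2, -1/2)
  = (2.5, -2, -0.5)

(2.5, -2, -0.5)


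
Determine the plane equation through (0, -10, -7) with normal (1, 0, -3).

The plane through P with normal n = (a, b, c) satisfies n·(r - P) = 0,
i.e. ax + by + cz = a·x₀ + b·y₀ + c·z₀.
d = 1·0 + 0·(-10) + (-3)·(-7)
  = 0 + 0 + 21
  = 21
Equation: x - 3z = 21

x - 3z = 21


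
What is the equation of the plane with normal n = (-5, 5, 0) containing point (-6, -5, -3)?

The plane through P with normal n = (a, b, c) satisfies n·(r - P) = 0,
i.e. ax + by + cz = a·x₀ + b·y₀ + c·z₀.
d = (-5)·(-6) + 5·(-5) + 0·(-3)
  = 30 - 25 + 0
  = 5
Equation: -5x + 5y = 5

-5x + 5y = 5


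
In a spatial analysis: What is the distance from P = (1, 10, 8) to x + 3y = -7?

distance = |a·x₀ + b·y₀ + c·z₀ - d| / √(a² + b² + c²)
  = |1·1 + 3·10 + 0·8 - (-7)| / √(1² + 3² + 0²)
  = |1 + 30 + 0 + 7| / √(1 + 9 + 0)
  = |38| / √10
  = 38 / 3.162
  ≈ 12.02

12.02


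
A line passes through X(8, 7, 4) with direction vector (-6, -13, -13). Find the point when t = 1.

P(t) = X + t·d
  = (8 + (-6)·1, 7 + (-13)·1, 4 + (-13)·1)
  = (8 - 6, 7 - 13, 4 - 13)
  = (2, -6, -9)

(2, -6, -9)


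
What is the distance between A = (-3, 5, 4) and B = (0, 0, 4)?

d = √[(x₂-x₁)² + (y₂-y₁)² + (z₂-z₁)²]
  = √[3² + (-5)² + 0²]
  = √[9 + 25 + 0]
  = √34
  ≈ 5.831

5.831


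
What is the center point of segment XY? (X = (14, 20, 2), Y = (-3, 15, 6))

M = ((x₁+x₂)/2, (y₁+y₂)/2, (z₁+z₂)/2)
  = ((14 - 3)/2, (20 + 15)/2, (2 + 6)/2)
  = (11/2, 35/2, 8/2)
  = (5.5, 17.5, 4)

(5.5, 17.5, 4)


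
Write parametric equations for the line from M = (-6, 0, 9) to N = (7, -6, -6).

Direction vector d = N - M = (7 + 6, -6 + 0, -6 - 9) = (13, -6, -15)
Parametric form r = M + t·d:
x = -6 + 13t, y = 0 - 6t, z = 9 - 15t

x = -6 + 13t, y = 0 - 6t, z = 9 - 15t


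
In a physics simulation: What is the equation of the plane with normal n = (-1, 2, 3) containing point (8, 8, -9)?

The plane through P with normal n = (a, b, c) satisfies n·(r - P) = 0,
i.e. ax + by + cz = a·x₀ + b·y₀ + c·z₀.
d = (-1)·8 + 2·8 + 3·(-9)
  = -8 + 16 - 27
  = -19
Equation: -x + 2y + 3z = -19

-x + 2y + 3z = -19


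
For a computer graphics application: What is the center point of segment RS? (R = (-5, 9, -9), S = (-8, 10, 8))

M = ((x₁+x₂)/2, (y₁+y₂)/2, (z₁+z₂)/2)
  = ((-5 - 8)/2, (9 + 10)/2, (-9 + 8)/2)
  = (-13/2, 19/2, -1/2)
  = (-6.5, 9.5, -0.5)

(-6.5, 9.5, -0.5)


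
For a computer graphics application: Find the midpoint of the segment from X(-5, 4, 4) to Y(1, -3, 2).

M = ((x₁+x₂)/2, (y₁+y₂)/2, (z₁+z₂)/2)
  = ((-5 + 1)/2, (4 - 3)/2, (4 + 2)/2)
  = (-4/2, 1/2, 6/2)
  = (-2, 0.5, 3)

(-2, 0.5, 3)


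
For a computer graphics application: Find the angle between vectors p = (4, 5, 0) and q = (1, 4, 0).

p·q = 4·1 + 5·4 + 0·0 = 4 + 20 + 0 = 24
|p| = √(4² + 5² + 0²) = √41 ≈ 6.403
|q| = √(1² + 4² + 0²) = √17 ≈ 4.123
cos θ = (p·q)/(|p||q|) = 24/(6.403·4.123) ≈ 0.9091
θ = arccos(0.9091) ≈ 24.62°

24.62°


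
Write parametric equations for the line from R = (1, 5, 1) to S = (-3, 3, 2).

Direction vector d = S - R = (-3 - 1, 3 - 5, 2 - 1) = (-4, -2, 1)
Parametric form r = R + t·d:
x = 1 - 4t, y = 5 - 2t, z = 1 + t

x = 1 - 4t, y = 5 - 2t, z = 1 + t


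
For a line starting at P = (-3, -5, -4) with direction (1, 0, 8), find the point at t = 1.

P(t) = P + t·d
  = (-3 + 1·1, -5 + 0·1, -4 + 8·1)
  = (-3 + 1, -5 + 0, -4 + 8)
  = (-2, -5, 4)

(-2, -5, 4)


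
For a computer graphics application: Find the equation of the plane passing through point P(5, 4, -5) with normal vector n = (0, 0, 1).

The plane through P with normal n = (a, b, c) satisfies n·(r - P) = 0,
i.e. ax + by + cz = a·x₀ + b·y₀ + c·z₀.
d = 0·5 + 0·4 + 1·(-5)
  = 0 + 0 - 5
  = -5
Equation: z = -5

z = -5


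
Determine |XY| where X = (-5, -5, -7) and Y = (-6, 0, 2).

d = √[(x₂-x₁)² + (y₂-y₁)² + (z₂-z₁)²]
  = √[(-1)² + 5² + 9²]
  = √[1 + 25 + 81]
  = √107
  ≈ 10.34

10.34


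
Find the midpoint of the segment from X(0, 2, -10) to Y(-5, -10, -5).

M = ((x₁+x₂)/2, (y₁+y₂)/2, (z₁+z₂)/2)
  = ((0 - 5)/2, (2 - 10)/2, (-10 - 5)/2)
  = (-5/2, -8/2, -15/2)
  = (-2.5, -4, -7.5)

(-2.5, -4, -7.5)


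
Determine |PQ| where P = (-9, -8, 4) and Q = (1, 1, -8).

d = √[(x₂-x₁)² + (y₂-y₁)² + (z₂-z₁)²]
  = √[10² + 9² + (-12)²]
  = √[100 + 81 + 144]
  = √325
  ≈ 18.03

18.03


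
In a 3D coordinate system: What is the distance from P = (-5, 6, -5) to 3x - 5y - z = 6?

distance = |a·x₀ + b·y₀ + c·z₀ - d| / √(a² + b² + c²)
  = |3·(-5) + (-5)·6 + (-1)·(-5) - 6| / √(3² + (-5)² + (-1)²)
  = |-15 - 30 + 5 - 6| / √(9 + 25 + 1)
  = |-46| / √35
  = 46 / 5.916
  ≈ 7.775

7.775


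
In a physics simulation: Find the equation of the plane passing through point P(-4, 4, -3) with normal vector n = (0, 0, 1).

The plane through P with normal n = (a, b, c) satisfies n·(r - P) = 0,
i.e. ax + by + cz = a·x₀ + b·y₀ + c·z₀.
d = 0·(-4) + 0·4 + 1·(-3)
  = 0 + 0 - 3
  = -3
Equation: z = -3

z = -3


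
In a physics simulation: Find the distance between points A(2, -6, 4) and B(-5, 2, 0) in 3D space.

d = √[(x₂-x₁)² + (y₂-y₁)² + (z₂-z₁)²]
  = √[(-7)² + 8² + (-4)²]
  = √[49 + 64 + 16]
  = √129
  ≈ 11.36

11.36


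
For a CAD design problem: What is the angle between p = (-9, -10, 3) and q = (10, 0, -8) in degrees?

p·q = (-9)·10 + (-10)·0 + 3·(-8) = -90 + 0 - 24 = -114
|p| = √((-9)² + (-10)² + 3²) = √190 ≈ 13.78
|q| = √(10² + 0² + (-8)²) = √164 ≈ 12.81
cos θ = (p·q)/(|p||q|) = -114/(13.78·12.81) ≈ -0.6458
θ = arccos(-0.6458) ≈ 130.2°

130.2°


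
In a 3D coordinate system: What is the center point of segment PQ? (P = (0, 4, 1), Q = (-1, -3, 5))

M = ((x₁+x₂)/2, (y₁+y₂)/2, (z₁+z₂)/2)
  = ((0 - 1)/2, (4 - 3)/2, (1 + 5)/2)
  = (-1/2, 1/2, 6/2)
  = (-0.5, 0.5, 3)

(-0.5, 0.5, 3)


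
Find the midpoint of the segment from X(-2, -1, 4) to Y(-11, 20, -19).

M = ((x₁+x₂)/2, (y₁+y₂)/2, (z₁+z₂)/2)
  = ((-2 - 11)/2, (-1 + 20)/2, (4 - 19)/2)
  = (-13/2, 19/2, -15/2)
  = (-6.5, 9.5, -7.5)

(-6.5, 9.5, -7.5)


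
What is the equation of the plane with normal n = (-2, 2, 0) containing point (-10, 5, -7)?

The plane through P with normal n = (a, b, c) satisfies n·(r - P) = 0,
i.e. ax + by + cz = a·x₀ + b·y₀ + c·z₀.
d = (-2)·(-10) + 2·5 + 0·(-7)
  = 20 + 10 + 0
  = 30
Equation: -2x + 2y = 30

-2x + 2y = 30


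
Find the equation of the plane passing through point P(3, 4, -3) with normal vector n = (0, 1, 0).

The plane through P with normal n = (a, b, c) satisfies n·(r - P) = 0,
i.e. ax + by + cz = a·x₀ + b·y₀ + c·z₀.
d = 0·3 + 1·4 + 0·(-3)
  = 0 + 4 + 0
  = 4
Equation: y = 4

y = 4


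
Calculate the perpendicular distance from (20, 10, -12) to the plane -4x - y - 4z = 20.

distance = |a·x₀ + b·y₀ + c·z₀ - d| / √(a² + b² + c²)
  = |(-4)·20 + (-1)·10 + (-4)·(-12) - 20| / √((-4)² + (-1)² + (-4)²)
  = |-80 - 10 + 48 - 20| / √(16 + 1 + 16)
  = |-62| / √33
  = 62 / 5.745
  ≈ 10.79

10.79
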